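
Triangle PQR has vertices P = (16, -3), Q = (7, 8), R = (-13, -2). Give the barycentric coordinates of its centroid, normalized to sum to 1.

The centroid is the average of the vertices, so each weight is 1/3.

(1/3, 1/3, 1/3)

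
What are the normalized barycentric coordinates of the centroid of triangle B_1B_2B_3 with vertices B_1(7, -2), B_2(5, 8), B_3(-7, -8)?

(1/3, 1/3, 1/3)

The centroid is the average of the vertices, so each weight is 1/3.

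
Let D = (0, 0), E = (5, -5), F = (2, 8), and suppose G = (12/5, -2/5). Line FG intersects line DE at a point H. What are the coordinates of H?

(5/2, -5/2)

Barycentric coordinates of G with respect to DEF: (2/5, 2/5, 1/5).
On side DE the F-coordinate is zero; dropping G's F-weight 1/5 and renormalizing the remaining 2/5 : 2/5 gives weights 1/2, 1/2 on D, E.
H = (1/2)·(0, 0) + (1/2)·(5, -5) = (5/2, -5/2).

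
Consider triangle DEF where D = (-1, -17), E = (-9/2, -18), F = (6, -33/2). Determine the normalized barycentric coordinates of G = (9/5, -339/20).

Signed area of the reference triangle: [DEF] = ½·((-1)·(-18−(-33/2)) + (-9/2)·(-33/2−(-17)) + 6·(-17−(-18))) = ½·(3/2 − 9/4 + 6) = 21/8.
[GEF] = ½·((9/5)·(-18−(-33/2)) + (-9/2)·(-33/2−(-339/20)) + 6·(-339/20−(-18))) = ½·(-27/10 − 81/40 + 63/10) = 63/80, so the D-coordinate is (63/80)/(21/8) = 3/10.
[DGF] = ½·((-1)·(-339/20−(-33/2)) + (9/5)·(-33/2−(-17)) + 6·(-17−(-339/20))) = ½·(9/20 + 9/10 − 3/10) = 21/40, so the E-coordinate is 1/5.
[DEG] = ½·((-1)·(-18−(-339/20)) + (-9/2)·(-339/20−(-17)) + (9/5)·(-17−(-18))) = ½·(21/20 − 9/40 + 9/5) = 21/16, so the F-coordinate is 1/2.
Check: 3/10 + 1/5 + 1/2 = 1.

(3/10, 1/5, 1/2)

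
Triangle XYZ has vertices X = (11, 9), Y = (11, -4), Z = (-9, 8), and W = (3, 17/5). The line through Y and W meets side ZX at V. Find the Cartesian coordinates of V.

Barycentric coordinates of W with respect to XYZ: (1/5, 2/5, 2/5).
On side ZX the Y-coordinate is zero; dropping W's Y-weight 2/5 and renormalizing the remaining 2/5 : 1/5 gives weights 2/3, 1/3 on Z, X.
V = (2/3)·(-9, 8) + (1/3)·(11, 9) = (-7/3, 25/3).

(-7/3, 25/3)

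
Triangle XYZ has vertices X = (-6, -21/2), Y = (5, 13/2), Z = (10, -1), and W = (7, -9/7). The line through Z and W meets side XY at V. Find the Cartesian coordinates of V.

Barycentric coordinates of W with respect to XYZ: (1/7, 1/7, 5/7).
On side XY the Z-coordinate is zero; dropping W's Z-weight 5/7 and renormalizing the remaining 1/7 : 1/7 gives weights 1/2, 1/2 on X, Y.
V = (1/2)·(-6, -21/2) + (1/2)·(5, 13/2) = (-1/2, -2).

(-1/2, -2)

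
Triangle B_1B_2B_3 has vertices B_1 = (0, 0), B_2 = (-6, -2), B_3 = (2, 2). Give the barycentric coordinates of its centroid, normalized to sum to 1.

The centroid is the average of the vertices, so each weight is 1/3.

(1/3, 1/3, 1/3)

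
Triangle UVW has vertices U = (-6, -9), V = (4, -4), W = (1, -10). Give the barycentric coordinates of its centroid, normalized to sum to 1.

The centroid is the average of the vertices, so each weight is 1/3.

(1/3, 1/3, 1/3)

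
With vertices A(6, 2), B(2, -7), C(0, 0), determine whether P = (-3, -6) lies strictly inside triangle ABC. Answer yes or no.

no

Barycentric coordinates of P: (-33/46, 15/23, 49/46).
The three coordinates are negative, positive, positive; a point is interior exactly when all three are positive.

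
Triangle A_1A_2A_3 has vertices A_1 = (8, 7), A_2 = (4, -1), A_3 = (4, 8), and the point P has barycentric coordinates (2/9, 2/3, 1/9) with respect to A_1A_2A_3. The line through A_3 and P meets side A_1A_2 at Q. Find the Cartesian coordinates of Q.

Line A_3P meets A_1A_2 where the A_3-coordinate vanishes; zeroing P's A_3-weight and renormalizing leaves A_1, A_2-weights 2/9 : 2/3 → (1/4, 3/4).
So Q = (1/4)·A_1 + (3/4)·A_2 = (5, 1).

(5, 1)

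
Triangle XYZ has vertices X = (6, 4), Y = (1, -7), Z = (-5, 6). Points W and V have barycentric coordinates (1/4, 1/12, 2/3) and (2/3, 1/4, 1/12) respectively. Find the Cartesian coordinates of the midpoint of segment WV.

Barycentric coordinates of the midpoint are the average: (11/24, 1/6, 3/8).
Converting: (11/24)·X + (1/6)·Y + (3/8)·Z = (25/24, 35/12).

(25/24, 35/12)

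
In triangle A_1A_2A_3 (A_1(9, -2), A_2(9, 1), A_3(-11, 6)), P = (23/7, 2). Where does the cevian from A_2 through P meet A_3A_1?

(-13/3, 10/3)

Barycentric coordinates of P with respect to A_1A_2A_3: (1/7, 4/7, 2/7).
On side A_3A_1 the A_2-coordinate is zero; dropping P's A_2-weight 4/7 and renormalizing the remaining 2/7 : 1/7 gives weights 2/3, 1/3 on A_3, A_1.
Q = (2/3)·(-11, 6) + (1/3)·(9, -2) = (-13/3, 10/3).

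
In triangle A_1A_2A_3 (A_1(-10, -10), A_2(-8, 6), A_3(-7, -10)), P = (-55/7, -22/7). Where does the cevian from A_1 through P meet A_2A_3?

Barycentric coordinates of P with respect to A_1A_2A_3: (1/7, 3/7, 3/7).
On side A_2A_3 the A_1-coordinate is zero; dropping P's A_1-weight 1/7 and renormalizing the remaining 3/7 : 3/7 gives weights 1/2, 1/2 on A_2, A_3.
Q = (1/2)·(-8, 6) + (1/2)·(-7, -10) = (-15/2, -2).

(-15/2, -2)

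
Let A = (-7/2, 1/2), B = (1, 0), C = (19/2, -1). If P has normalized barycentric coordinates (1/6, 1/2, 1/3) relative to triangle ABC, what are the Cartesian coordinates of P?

P = (1/6)·A + (1/2)·B + (1/3)·C.
x-coordinate: (1/6)·(-7/2) + (1/2)·1 + (1/3)·(19/2) = 37/12.
y-coordinate: (1/6)·(1/2) + (1/2)·0 + (1/3)·(-1) = -1/4.

(37/12, -1/4)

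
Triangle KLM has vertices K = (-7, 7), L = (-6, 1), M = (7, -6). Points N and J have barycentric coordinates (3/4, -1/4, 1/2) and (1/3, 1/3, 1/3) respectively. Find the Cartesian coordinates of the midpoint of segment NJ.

(-9/8, 4/3)

Barycentric coordinates of the midpoint are the average: (13/24, 1/24, 5/12).
Converting: (13/24)·K + (1/24)·L + (5/12)·M = (-9/8, 4/3).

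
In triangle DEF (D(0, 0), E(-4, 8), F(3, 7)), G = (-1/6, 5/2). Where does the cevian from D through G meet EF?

Barycentric coordinates of G with respect to DEF: (2/3, 1/6, 1/6).
On side EF the D-coordinate is zero; dropping G's D-weight 2/3 and renormalizing the remaining 1/6 : 1/6 gives weights 1/2, 1/2 on E, F.
H = (1/2)·(-4, 8) + (1/2)·(3, 7) = (-1/2, 15/2).

(-1/2, 15/2)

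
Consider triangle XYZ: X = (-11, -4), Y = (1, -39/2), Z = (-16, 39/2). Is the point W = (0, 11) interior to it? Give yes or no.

no

Barycentric coordinates of W: (-959/409, 667/409, 701/409).
The three coordinates are negative, positive, positive; a point is interior exactly when all three are positive.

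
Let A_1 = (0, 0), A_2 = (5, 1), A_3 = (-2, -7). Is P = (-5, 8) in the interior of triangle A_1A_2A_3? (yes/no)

no

Barycentric coordinates of P: (43/11, -17/11, -15/11).
The three coordinates are positive, negative, negative; a point is interior exactly when all three are positive.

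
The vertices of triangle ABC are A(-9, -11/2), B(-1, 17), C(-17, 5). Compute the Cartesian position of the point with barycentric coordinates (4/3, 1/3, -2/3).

(-1, -5)

P = (4/3)·A + (1/3)·B + (-2/3)·C.
x-coordinate: (4/3)·(-9) + (1/3)·(-1) + (-2/3)·(-17) = -1.
y-coordinate: (4/3)·(-11/2) + (1/3)·17 + (-2/3)·5 = -5.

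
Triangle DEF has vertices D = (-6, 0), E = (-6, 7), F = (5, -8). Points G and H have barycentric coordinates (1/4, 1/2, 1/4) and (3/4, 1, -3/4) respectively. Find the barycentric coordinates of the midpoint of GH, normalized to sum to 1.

Since both coordinate triples sum to 1, the midpoint's barycentrics are the componentwise average.
(1/4+3/4)/2 = 1/2; similarly 3/4 and -1/4.

(1/2, 3/4, -1/4)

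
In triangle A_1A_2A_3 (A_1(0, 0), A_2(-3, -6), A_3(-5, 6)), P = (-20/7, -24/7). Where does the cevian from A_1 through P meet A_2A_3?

(-10/3, -4)

Barycentric coordinates of P with respect to A_1A_2A_3: (1/7, 5/7, 1/7).
On side A_2A_3 the A_1-coordinate is zero; dropping P's A_1-weight 1/7 and renormalizing the remaining 5/7 : 1/7 gives weights 5/6, 1/6 on A_2, A_3.
Q = (5/6)·(-3, -6) + (1/6)·(-5, 6) = (-10/3, -4).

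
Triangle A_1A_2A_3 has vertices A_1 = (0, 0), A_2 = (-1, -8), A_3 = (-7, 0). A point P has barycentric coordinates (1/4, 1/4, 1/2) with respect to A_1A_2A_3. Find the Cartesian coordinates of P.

P = (1/4)·A_1 + (1/4)·A_2 + (1/2)·A_3.
x-coordinate: (1/4)·0 + (1/4)·(-1) + (1/2)·(-7) = -15/4.
y-coordinate: (1/4)·0 + (1/4)·(-8) + (1/2)·0 = -2.

(-15/4, -2)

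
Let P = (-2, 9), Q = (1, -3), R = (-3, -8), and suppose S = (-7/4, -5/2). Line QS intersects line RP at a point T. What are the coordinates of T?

Barycentric coordinates of S with respect to PQR: (1/4, 1/4, 1/2).
On side RP the Q-coordinate is zero; dropping S's Q-weight 1/4 and renormalizing the remaining 1/2 : 1/4 gives weights 2/3, 1/3 on R, P.
T = (2/3)·(-3, -8) + (1/3)·(-2, 9) = (-8/3, -7/3).

(-8/3, -7/3)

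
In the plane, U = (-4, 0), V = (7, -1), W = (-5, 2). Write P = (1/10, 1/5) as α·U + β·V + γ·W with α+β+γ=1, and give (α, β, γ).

(3/10, 2/5, 3/10)

Signed area of the reference triangle: [UVW] = ½·((-4)·(-1−2) + 7·(2−0) + (-5)·(0−(-1))) = ½·(12 + 14 − 5) = 21/2.
[PVW] = ½·((1/10)·(-1−2) + 7·(2−(1/5)) + (-5)·(1/5−(-1))) = ½·(-3/10 + 63/5 − 6) = 63/20, so the U-coordinate is (63/20)/(21/2) = 3/10.
[UPW] = ½·((-4)·(1/5−2) + (1/10)·(2−0) + (-5)·(0−(1/5))) = ½·(36/5 + 1/5 + 1) = 21/5, so the V-coordinate is 2/5.
[UVP] = ½·((-4)·(-1−(1/5)) + 7·(1/5−0) + (1/10)·(0−(-1))) = ½·(24/5 + 7/5 + 1/10) = 63/20, so the W-coordinate is 3/10.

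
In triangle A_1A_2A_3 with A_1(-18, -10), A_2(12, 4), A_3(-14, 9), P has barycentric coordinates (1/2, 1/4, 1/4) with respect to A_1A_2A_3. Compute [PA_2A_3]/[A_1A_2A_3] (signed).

The signed ratio [PA_2A_3]/[A_1A_2A_3] equals the barycentric coordinate of P at vertex A_1, which is 1/2.

1/2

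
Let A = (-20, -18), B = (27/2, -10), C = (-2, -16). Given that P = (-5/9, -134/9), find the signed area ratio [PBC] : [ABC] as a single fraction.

1/9

[ABC] = ½·((-20)·(-10−(-16)) + (27/2)·(-16−(-18)) + (-2)·(-18−(-10))) = ½·(-120 + 27 + 16) = -77/2.
[PBC] = ½·((-5/9)·(-10−(-16)) + (27/2)·(-16−(-134/9)) + (-2)·(-134/9−(-10))) = ½·(-10/3 − 15 + 88/9) = -77/18, so the ratio is (-77/18)/(-77/2) = 1/9.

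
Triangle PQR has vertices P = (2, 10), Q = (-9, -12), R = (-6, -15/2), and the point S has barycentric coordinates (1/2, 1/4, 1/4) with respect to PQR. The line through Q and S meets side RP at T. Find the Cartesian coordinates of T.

Line QS meets RP where the Q-coordinate vanishes; zeroing S's Q-weight and renormalizing leaves R, P-weights 1/4 : 1/2 → (1/3, 2/3).
So T = (1/3)·R + (2/3)·P = (-2/3, 25/6).

(-2/3, 25/6)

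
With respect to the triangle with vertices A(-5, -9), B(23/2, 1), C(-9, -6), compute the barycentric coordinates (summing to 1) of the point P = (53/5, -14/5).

Signed area of the reference triangle: [ABC] = ½·((-5)·(1−(-6)) + (23/2)·(-6−(-9)) + (-9)·(-9−1)) = ½·(-35 + 69/2 + 90) = 179/4.
[PBC] = ½·((53/5)·(1−(-6)) + (23/2)·(-6−(-14/5)) + (-9)·(-14/5−1)) = ½·(371/5 − 184/5 + 171/5) = 179/5, so the A-coordinate is (179/5)/(179/4) = 4/5.
[APC] = ½·((-5)·(-14/5−(-6)) + (53/5)·(-6−(-9)) + (-9)·(-9−(-14/5))) = ½·(-16 + 159/5 + 279/5) = 179/5, so the B-coordinate is 4/5.
[ABP] = ½·((-5)·(1−(-14/5)) + (23/2)·(-14/5−(-9)) + (53/5)·(-9−1)) = ½·(-19 + 713/10 − 106) = -537/20, so the C-coordinate is -3/5.
Check: 4/5 + 4/5 − 3/5 = 1.

(4/5, 4/5, -3/5)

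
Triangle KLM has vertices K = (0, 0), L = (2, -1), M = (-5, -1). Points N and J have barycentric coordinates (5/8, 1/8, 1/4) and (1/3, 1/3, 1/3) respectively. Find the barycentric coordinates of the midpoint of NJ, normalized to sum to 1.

(23/48, 11/48, 7/24)

Since both coordinate triples sum to 1, the midpoint's barycentrics are the componentwise average.
(5/8+1/3)/2 = 23/48; similarly 11/48 and 7/24.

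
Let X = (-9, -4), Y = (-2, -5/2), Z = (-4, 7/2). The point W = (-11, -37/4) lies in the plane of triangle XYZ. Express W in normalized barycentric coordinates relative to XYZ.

Signed area of the reference triangle: [XYZ] = ½·((-9)·(-5/2−(7/2)) + (-2)·(7/2−(-4)) + (-4)·(-4−(-5/2))) = ½·(54 − 15 + 6) = 45/2.
[WYZ] = ½·((-11)·(-5/2−(7/2)) + (-2)·(7/2−(-37/4)) + (-4)·(-37/4−(-5/2))) = ½·(66 − 51/2 + 27) = 135/4, so the X-coordinate is (135/4)/(45/2) = 3/2.
[XWZ] = ½·((-9)·(-37/4−(7/2)) + (-11)·(7/2−(-4)) + (-4)·(-4−(-37/4))) = ½·(459/4 − 165/2 − 21) = 45/8, so the Y-coordinate is 1/4.
[XYW] = ½·((-9)·(-5/2−(-37/4)) + (-2)·(-37/4−(-4)) + (-11)·(-4−(-5/2))) = ½·(-243/4 + 21/2 + 33/2) = -135/8, so the Z-coordinate is -3/4.
Check: 3/2 + 1/4 − 3/4 = 1.

(3/2, 1/4, -3/4)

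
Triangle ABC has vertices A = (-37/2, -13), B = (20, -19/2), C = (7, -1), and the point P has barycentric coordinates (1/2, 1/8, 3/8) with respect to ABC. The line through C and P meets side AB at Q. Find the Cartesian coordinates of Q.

(-54/5, -123/10)

Line CP meets AB where the C-coordinate vanishes; zeroing P's C-weight and renormalizing leaves A, B-weights 1/2 : 1/8 → (4/5, 1/5).
So Q = (4/5)·A + (1/5)·B = (-54/5, -123/10).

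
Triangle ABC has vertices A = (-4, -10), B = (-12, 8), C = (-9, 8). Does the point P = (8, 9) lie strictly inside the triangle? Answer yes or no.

Barycentric coordinates of P: (-1/18, -311/54, 184/27).
The three coordinates are negative, negative, positive; a point is interior exactly when all three are positive.

no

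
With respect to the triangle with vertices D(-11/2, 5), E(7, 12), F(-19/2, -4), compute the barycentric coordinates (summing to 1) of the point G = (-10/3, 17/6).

Signed area of the reference triangle: [DEF] = ½·((-11/2)·(12−(-4)) + 7·(-4−5) + (-19/2)·(5−12)) = ½·(-88 − 63 + 133/2) = -169/4.
[GEF] = ½·((-10/3)·(12−(-4)) + 7·(-4−(17/6)) + (-19/2)·(17/6−12)) = ½·(-160/3 − 287/6 + 1045/12) = -169/24, so the D-coordinate is (-169/24)/(-169/4) = 1/6.
[DGF] = ½·((-11/2)·(17/6−(-4)) + (-10/3)·(-4−5) + (-19/2)·(5−(17/6))) = ½·(-451/12 + 30 − 247/12) = -169/12, so the E-coordinate is 1/3.
[DEG] = ½·((-11/2)·(12−(17/6)) + 7·(17/6−5) + (-10/3)·(5−12)) = ½·(-605/12 − 91/6 + 70/3) = -169/8, so the F-coordinate is 1/2.
Check: 1/6 + 1/3 + 1/2 = 1.

(1/6, 1/3, 1/2)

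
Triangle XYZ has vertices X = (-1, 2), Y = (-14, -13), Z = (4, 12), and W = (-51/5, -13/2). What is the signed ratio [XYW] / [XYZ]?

1/2

[XYZ] = ½·((-1)·(-13−12) + (-14)·(12−2) + 4·(2−(-13))) = ½·(25 − 140 + 60) = -55/2.
[XYW] = ½·((-1)·(-13−(-13/2)) + (-14)·(-13/2−2) + (-51/5)·(2−(-13))) = ½·(13/2 + 119 − 153) = -55/4, so the ratio is (-55/4)/(-55/2) = 1/2.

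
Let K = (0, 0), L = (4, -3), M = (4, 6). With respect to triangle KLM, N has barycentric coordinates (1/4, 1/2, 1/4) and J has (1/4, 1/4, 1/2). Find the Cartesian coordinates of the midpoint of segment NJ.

Barycentric coordinates of the midpoint are the average: (1/4, 3/8, 3/8).
Converting: (1/4)·K + (3/8)·L + (3/8)·M = (3, 9/8).

(3, 9/8)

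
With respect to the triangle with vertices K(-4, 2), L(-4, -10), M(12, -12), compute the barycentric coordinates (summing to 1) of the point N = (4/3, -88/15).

(2/5, 4/15, 1/3)

Signed area of the reference triangle: [KLM] = ½·((-4)·(-10−(-12)) + (-4)·(-12−2) + 12·(2−(-10))) = ½·(-8 + 56 + 144) = 96.
[NLM] = ½·((4/3)·(-10−(-12)) + (-4)·(-12−(-88/15)) + 12·(-88/15−(-10))) = ½·(8/3 + 368/15 + 248/5) = 192/5, so the K-coordinate is (192/5)/96 = 2/5.
[KNM] = ½·((-4)·(-88/15−(-12)) + (4/3)·(-12−2) + 12·(2−(-88/15))) = ½·(-368/15 − 56/3 + 472/5) = 128/5, so the L-coordinate is 4/15.
[KLN] = ½·((-4)·(-10−(-88/15)) + (-4)·(-88/15−2) + (4/3)·(2−(-10))) = ½·(248/15 + 472/15 + 16) = 32, so the M-coordinate is 1/3.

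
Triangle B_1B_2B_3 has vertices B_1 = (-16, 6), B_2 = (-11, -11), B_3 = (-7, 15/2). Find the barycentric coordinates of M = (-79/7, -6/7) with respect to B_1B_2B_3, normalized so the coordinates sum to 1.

Signed area of the reference triangle: [B_1B_2B_3] = ½·((-16)·(-11−(15/2)) + (-11)·(15/2−6) + (-7)·(6−(-11))) = ½·(296 − 33/2 − 119) = 321/4.
[MB_2B_3] = ½·((-79/7)·(-11−(15/2)) + (-11)·(15/2−(-6/7)) + (-7)·(-6/7−(-11))) = ½·(2923/14 − 1287/14 − 71) = 321/14, so the B_1-coordinate is (321/14)/(321/4) = 2/7.
[B_1MB_3] = ½·((-16)·(-6/7−(15/2)) + (-79/7)·(15/2−6) + (-7)·(6−(-6/7))) = ½·(936/7 − 237/14 − 48) = 963/28, so the B_2-coordinate is 3/7.
[B_1B_2M] = ½·((-16)·(-11−(-6/7)) + (-11)·(-6/7−6) + (-79/7)·(6−(-11))) = ½·(1136/7 + 528/7 − 1343/7) = 321/14, so the B_3-coordinate is 2/7.

(2/7, 3/7, 2/7)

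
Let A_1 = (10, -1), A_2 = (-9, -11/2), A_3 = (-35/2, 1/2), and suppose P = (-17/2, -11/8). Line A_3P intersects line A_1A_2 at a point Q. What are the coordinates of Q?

Barycentric coordinates of P with respect to A_1A_2A_3: (1/4, 1/4, 1/2).
On side A_1A_2 the A_3-coordinate is zero; dropping P's A_3-weight 1/2 and renormalizing the remaining 1/4 : 1/4 gives weights 1/2, 1/2 on A_1, A_2.
Q = (1/2)·(10, -1) + (1/2)·(-9, -11/2) = (1/2, -13/4).

(1/2, -13/4)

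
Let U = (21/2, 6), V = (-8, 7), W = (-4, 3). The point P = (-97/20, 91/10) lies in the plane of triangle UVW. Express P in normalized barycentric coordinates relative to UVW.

(3/10, 13/10, -3/5)

Signed area of the reference triangle: [UVW] = ½·((21/2)·(7−3) + (-8)·(3−6) + (-4)·(6−7)) = ½·(42 + 24 + 4) = 35.
[PVW] = ½·((-97/20)·(7−3) + (-8)·(3−(91/10)) + (-4)·(91/10−7)) = ½·(-97/5 + 244/5 − 42/5) = 21/2, so the U-coordinate is (21/2)/35 = 3/10.
[UPW] = ½·((21/2)·(91/10−3) + (-97/20)·(3−6) + (-4)·(6−(91/10))) = ½·(1281/20 + 291/20 + 62/5) = 91/2, so the V-coordinate is 13/10.
[UVP] = ½·((21/2)·(7−(91/10)) + (-8)·(91/10−6) + (-97/20)·(6−7)) = ½·(-441/20 − 124/5 + 97/20) = -21, so the W-coordinate is -3/5.
Check: 3/10 + 13/10 − 3/5 = 1.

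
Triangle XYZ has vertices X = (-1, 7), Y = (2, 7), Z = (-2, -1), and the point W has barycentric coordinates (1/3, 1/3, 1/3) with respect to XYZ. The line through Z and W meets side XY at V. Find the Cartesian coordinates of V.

Line ZW meets XY where the Z-coordinate vanishes; zeroing W's Z-weight and renormalizing leaves X, Y-weights 1/3 : 1/3 → (1/2, 1/2).
So V = (1/2)·X + (1/2)·Y = (1/2, 7).

(1/2, 7)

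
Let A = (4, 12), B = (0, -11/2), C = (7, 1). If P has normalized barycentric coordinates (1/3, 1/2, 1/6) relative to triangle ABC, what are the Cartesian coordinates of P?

(5/2, 17/12)

P = (1/3)·A + (1/2)·B + (1/6)·C.
x-coordinate: (1/3)·4 + (1/2)·0 + (1/6)·7 = 5/2.
y-coordinate: (1/3)·12 + (1/2)·(-11/2) + (1/6)·1 = 17/12.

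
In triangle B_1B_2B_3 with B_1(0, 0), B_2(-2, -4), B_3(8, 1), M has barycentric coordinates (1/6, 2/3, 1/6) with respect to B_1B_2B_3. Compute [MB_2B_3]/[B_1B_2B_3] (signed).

1/6

The signed ratio [MB_2B_3]/[B_1B_2B_3] equals the barycentric coordinate of M at vertex B_1, which is 1/6.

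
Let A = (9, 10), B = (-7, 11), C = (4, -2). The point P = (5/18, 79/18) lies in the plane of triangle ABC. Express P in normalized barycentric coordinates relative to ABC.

Signed area of the reference triangle: [ABC] = ½·(9·(11−(-2)) + (-7)·(-2−10) + 4·(10−11)) = ½·(117 + 84 − 4) = 197/2.
[PBC] = ½·((5/18)·(11−(-2)) + (-7)·(-2−(79/18)) + 4·(79/18−11)) = ½·(65/18 + 805/18 − 238/9) = 197/18, so the A-coordinate is (197/18)/(197/2) = 1/9.
[APC] = ½·(9·(79/18−(-2)) + (5/18)·(-2−10) + 4·(10−(79/18))) = ½·(115/2 − 10/3 + 202/9) = 1379/36, so the B-coordinate is 7/18.
[ABP] = ½·(9·(11−(79/18)) + (-7)·(79/18−10) + (5/18)·(10−11)) = ½·(119/2 + 707/18 − 5/18) = 197/4, so the C-coordinate is 1/2.

(1/9, 7/18, 1/2)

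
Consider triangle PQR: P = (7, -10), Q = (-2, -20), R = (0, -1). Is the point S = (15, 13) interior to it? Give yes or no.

no

Barycentric coordinates of S: (257/151, -233/151, 127/151).
The three coordinates are positive, negative, positive; a point is interior exactly when all three are positive.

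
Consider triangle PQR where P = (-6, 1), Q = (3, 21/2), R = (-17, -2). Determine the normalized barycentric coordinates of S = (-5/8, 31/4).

Signed area of the reference triangle: [PQR] = ½·((-6)·(21/2−(-2)) + 3·(-2−1) + (-17)·(1−(21/2))) = ½·(-75 − 9 + 323/2) = 155/4.
[SQR] = ½·((-5/8)·(21/2−(-2)) + 3·(-2−(31/4)) + (-17)·(31/4−(21/2))) = ½·(-125/16 − 117/4 + 187/4) = 155/32, so the P-coordinate is (155/32)/(155/4) = 1/8.
[PSR] = ½·((-6)·(31/4−(-2)) + (-5/8)·(-2−1) + (-17)·(1−(31/4))) = ½·(-117/2 + 15/8 + 459/4) = 465/16, so the Q-coordinate is 3/4.
[PQS] = ½·((-6)·(21/2−(31/4)) + 3·(31/4−1) + (-5/8)·(1−(21/2))) = ½·(-33/2 + 81/4 + 95/16) = 155/32, so the R-coordinate is 1/8.
Check: 1/8 + 3/4 + 1/8 = 1.

(1/8, 3/4, 1/8)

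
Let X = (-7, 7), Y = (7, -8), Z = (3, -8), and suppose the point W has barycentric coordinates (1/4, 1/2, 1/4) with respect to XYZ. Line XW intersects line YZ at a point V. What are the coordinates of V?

(17/3, -8)

Line XW meets YZ where the X-coordinate vanishes; zeroing W's X-weight and renormalizing leaves Y, Z-weights 1/2 : 1/4 → (2/3, 1/3).
So V = (2/3)·Y + (1/3)·Z = (17/3, -8).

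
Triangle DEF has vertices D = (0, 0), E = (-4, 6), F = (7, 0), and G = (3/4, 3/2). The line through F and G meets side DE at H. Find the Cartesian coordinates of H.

(-4/3, 2)

Barycentric coordinates of G with respect to DEF: (1/2, 1/4, 1/4).
On side DE the F-coordinate is zero; dropping G's F-weight 1/4 and renormalizing the remaining 1/2 : 1/4 gives weights 2/3, 1/3 on D, E.
H = (2/3)·(0, 0) + (1/3)·(-4, 6) = (-4/3, 2).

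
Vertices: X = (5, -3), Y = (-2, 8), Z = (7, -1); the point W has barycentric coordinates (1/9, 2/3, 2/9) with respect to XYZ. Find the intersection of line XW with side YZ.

(1/4, 23/4)

Line XW meets YZ where the X-coordinate vanishes; zeroing W's X-weight and renormalizing leaves Y, Z-weights 2/3 : 2/9 → (3/4, 1/4).
So V = (3/4)·Y + (1/4)·Z = (1/4, 23/4).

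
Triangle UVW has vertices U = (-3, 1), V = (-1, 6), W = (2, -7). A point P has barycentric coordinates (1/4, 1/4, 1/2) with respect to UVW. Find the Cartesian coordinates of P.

(0, -7/4)

P = (1/4)·U + (1/4)·V + (1/2)·W.
x-coordinate: (1/4)·(-3) + (1/4)·(-1) + (1/2)·2 = 0.
y-coordinate: (1/4)·1 + (1/4)·6 + (1/2)·(-7) = -7/4.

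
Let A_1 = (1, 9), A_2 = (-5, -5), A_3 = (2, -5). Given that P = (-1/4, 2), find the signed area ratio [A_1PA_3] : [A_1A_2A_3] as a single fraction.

1/4

[A_1A_2A_3] = ½·(1·(-5−(-5)) + (-5)·(-5−9) + 2·(9−(-5))) = ½·(0 + 70 + 28) = 49.
[A_1PA_3] = ½·(1·(2−(-5)) + (-1/4)·(-5−9) + 2·(9−2)) = ½·(7 + 7/2 + 14) = 49/4, so the ratio is (49/4)/49 = 1/4.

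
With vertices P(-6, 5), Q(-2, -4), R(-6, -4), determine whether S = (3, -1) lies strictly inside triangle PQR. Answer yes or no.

Barycentric coordinates of S: (1/3, 9/4, -19/12).
The three coordinates are positive, positive, negative; a point is interior exactly when all three are positive.

no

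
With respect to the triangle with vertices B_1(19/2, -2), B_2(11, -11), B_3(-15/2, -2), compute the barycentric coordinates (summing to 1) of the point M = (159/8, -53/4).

(1/4, 5/4, -1/2)

Signed area of the reference triangle: [B_1B_2B_3] = ½·((19/2)·(-11−(-2)) + 11·(-2−(-2)) + (-15/2)·(-2−(-11))) = ½·(-171/2 + 0 − 135/2) = -153/2.
[MB_2B_3] = ½·((159/8)·(-11−(-2)) + 11·(-2−(-53/4)) + (-15/2)·(-53/4−(-11))) = ½·(-1431/8 + 495/4 + 135/8) = -153/8, so the B_1-coordinate is (-153/8)/(-153/2) = 1/4.
[B_1MB_3] = ½·((19/2)·(-53/4−(-2)) + (159/8)·(-2−(-2)) + (-15/2)·(-2−(-53/4))) = ½·(-855/8 + 0 − 675/8) = -765/8, so the B_2-coordinate is 5/4.
[B_1B_2M] = ½·((19/2)·(-11−(-53/4)) + 11·(-53/4−(-2)) + (159/8)·(-2−(-11))) = ½·(171/8 − 495/4 + 1431/8) = 153/4, so the B_3-coordinate is -1/2.
Check: 1/4 + 5/4 − 1/2 = 1.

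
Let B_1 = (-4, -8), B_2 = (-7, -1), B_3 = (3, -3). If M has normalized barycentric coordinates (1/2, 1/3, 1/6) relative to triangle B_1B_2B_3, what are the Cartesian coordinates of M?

M = (1/2)·B_1 + (1/3)·B_2 + (1/6)·B_3.
x-coordinate: (1/2)·(-4) + (1/3)·(-7) + (1/6)·3 = -23/6.
y-coordinate: (1/2)·(-8) + (1/3)·(-1) + (1/6)·(-3) = -29/6.

(-23/6, -29/6)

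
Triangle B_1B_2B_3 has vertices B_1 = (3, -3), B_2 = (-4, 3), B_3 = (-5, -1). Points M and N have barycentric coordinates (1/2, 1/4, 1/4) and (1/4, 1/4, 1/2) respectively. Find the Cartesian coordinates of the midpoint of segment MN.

(-7/4, -3/4)

Barycentric coordinates of the midpoint are the average: (3/8, 1/4, 3/8).
Converting: (3/8)·B_1 + (1/4)·B_2 + (3/8)·B_3 = (-7/4, -3/4).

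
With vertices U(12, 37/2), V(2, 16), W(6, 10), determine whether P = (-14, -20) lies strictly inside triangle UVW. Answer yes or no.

Barycentric coordinates of P: (-24/7, -1/7, 32/7).
The three coordinates are negative, negative, positive; a point is interior exactly when all three are positive.

no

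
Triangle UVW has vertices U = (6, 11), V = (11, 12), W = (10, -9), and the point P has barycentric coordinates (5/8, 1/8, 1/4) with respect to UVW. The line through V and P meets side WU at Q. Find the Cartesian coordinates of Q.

(50/7, 37/7)

Line VP meets WU where the V-coordinate vanishes; zeroing P's V-weight and renormalizing leaves W, U-weights 1/4 : 5/8 → (2/7, 5/7).
So Q = (2/7)·W + (5/7)·U = (50/7, 37/7).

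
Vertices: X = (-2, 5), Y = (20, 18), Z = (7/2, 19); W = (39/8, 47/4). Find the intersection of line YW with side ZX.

(-1/6, 29/3)

Barycentric coordinates of W with respect to XYZ: (1/2, 1/4, 1/4).
On side ZX the Y-coordinate is zero; dropping W's Y-weight 1/4 and renormalizing the remaining 1/4 : 1/2 gives weights 1/3, 2/3 on Z, X.
V = (1/3)·(7/2, 19) + (2/3)·(-2, 5) = (-1/6, 29/3).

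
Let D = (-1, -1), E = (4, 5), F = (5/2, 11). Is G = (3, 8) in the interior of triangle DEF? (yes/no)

Barycentric coordinates of G: (1/26, 11/26, 7/13).
The three coordinates are positive, positive, positive; a point is interior exactly when all three are positive.

yes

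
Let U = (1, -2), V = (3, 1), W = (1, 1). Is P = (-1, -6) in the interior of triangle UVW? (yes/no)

Barycentric coordinates of P: (7/3, -1, -1/3).
The three coordinates are positive, negative, negative; a point is interior exactly when all three are positive.

no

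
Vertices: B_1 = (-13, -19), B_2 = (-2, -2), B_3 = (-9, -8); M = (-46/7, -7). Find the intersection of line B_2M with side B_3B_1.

(-10, -43/4)

Barycentric coordinates of M with respect to B_1B_2B_3: (1/7, 3/7, 3/7).
On side B_3B_1 the B_2-coordinate is zero; dropping M's B_2-weight 3/7 and renormalizing the remaining 3/7 : 1/7 gives weights 3/4, 1/4 on B_3, B_1.
N = (3/4)·(-9, -8) + (1/4)·(-13, -19) = (-10, -43/4).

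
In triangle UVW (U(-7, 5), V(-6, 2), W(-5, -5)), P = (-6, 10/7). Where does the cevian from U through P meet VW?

Barycentric coordinates of P with respect to UVW: (1/7, 5/7, 1/7).
On side VW the U-coordinate is zero; dropping P's U-weight 1/7 and renormalizing the remaining 5/7 : 1/7 gives weights 5/6, 1/6 on V, W.
Q = (5/6)·(-6, 2) + (1/6)·(-5, -5) = (-35/6, 5/6).

(-35/6, 5/6)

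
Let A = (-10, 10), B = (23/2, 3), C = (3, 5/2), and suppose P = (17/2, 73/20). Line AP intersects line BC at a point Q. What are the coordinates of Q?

Barycentric coordinates of P with respect to ABC: (1/10, 4/5, 1/10).
On side BC the A-coordinate is zero; dropping P's A-weight 1/10 and renormalizing the remaining 4/5 : 1/10 gives weights 8/9, 1/9 on B, C.
Q = (8/9)·(23/2, 3) + (1/9)·(3, 5/2) = (95/9, 53/18).

(95/9, 53/18)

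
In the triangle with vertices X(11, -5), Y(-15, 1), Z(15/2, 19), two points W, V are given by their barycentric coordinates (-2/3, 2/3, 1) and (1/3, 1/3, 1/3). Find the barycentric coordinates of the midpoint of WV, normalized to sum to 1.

(-1/6, 1/2, 2/3)

Since both coordinate triples sum to 1, the midpoint's barycentrics are the componentwise average.
(-2/3+1/3)/2 = -1/6; similarly 1/2 and 2/3.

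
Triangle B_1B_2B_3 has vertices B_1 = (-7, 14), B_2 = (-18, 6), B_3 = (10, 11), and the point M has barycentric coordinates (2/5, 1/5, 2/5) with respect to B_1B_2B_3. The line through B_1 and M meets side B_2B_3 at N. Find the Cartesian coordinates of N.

(2/3, 28/3)

Line B_1M meets B_2B_3 where the B_1-coordinate vanishes; zeroing M's B_1-weight and renormalizing leaves B_2, B_3-weights 1/5 : 2/5 → (1/3, 2/3).
So N = (1/3)·B_2 + (2/3)·B_3 = (2/3, 28/3).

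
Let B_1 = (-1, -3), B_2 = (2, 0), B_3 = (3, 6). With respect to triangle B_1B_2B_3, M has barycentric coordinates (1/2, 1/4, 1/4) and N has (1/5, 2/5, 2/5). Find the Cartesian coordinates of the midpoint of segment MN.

(51/40, 9/10)

Barycentric coordinates of the midpoint are the average: (7/20, 13/40, 13/40).
Converting: (7/20)·B_1 + (13/40)·B_2 + (13/40)·B_3 = (51/40, 9/10).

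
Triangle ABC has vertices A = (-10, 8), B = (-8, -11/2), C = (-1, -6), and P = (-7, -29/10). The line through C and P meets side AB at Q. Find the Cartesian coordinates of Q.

Barycentric coordinates of P with respect to ABC: (1/5, 3/5, 1/5).
On side AB the C-coordinate is zero; dropping P's C-weight 1/5 and renormalizing the remaining 1/5 : 3/5 gives weights 1/4, 3/4 on A, B.
Q = (1/4)·(-10, 8) + (3/4)·(-8, -11/2) = (-17/2, -17/8).

(-17/2, -17/8)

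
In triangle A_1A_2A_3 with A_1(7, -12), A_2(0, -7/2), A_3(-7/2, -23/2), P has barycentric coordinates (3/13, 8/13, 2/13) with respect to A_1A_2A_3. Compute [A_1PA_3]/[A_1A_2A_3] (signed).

8/13

The signed ratio [A_1PA_3]/[A_1A_2A_3] equals the barycentric coordinate of P at vertex A_2, which is 8/13.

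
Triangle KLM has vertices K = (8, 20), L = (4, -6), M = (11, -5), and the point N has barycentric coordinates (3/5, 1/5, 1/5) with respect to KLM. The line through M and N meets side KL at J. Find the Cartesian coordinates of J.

Line MN meets KL where the M-coordinate vanishes; zeroing N's M-weight and renormalizing leaves K, L-weights 3/5 : 1/5 → (3/4, 1/4).
So J = (3/4)·K + (1/4)·L = (7, 27/2).

(7, 27/2)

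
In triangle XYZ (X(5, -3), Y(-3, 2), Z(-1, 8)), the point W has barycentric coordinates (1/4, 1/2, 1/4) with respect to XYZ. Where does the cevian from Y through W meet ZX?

Line YW meets ZX where the Y-coordinate vanishes; zeroing W's Y-weight and renormalizing leaves Z, X-weights 1/4 : 1/4 → (1/2, 1/2).
So V = (1/2)·Z + (1/2)·X = (2, 5/2).

(2, 5/2)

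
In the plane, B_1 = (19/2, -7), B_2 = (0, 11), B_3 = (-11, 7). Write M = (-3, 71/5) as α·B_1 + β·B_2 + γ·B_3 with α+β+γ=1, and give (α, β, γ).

(-1/5, 11/10, 1/10)

Signed area of the reference triangle: [B_1B_2B_3] = ½·((19/2)·(11−7) + 0·(7−(-7)) + (-11)·(-7−11)) = ½·(38 + 0 + 198) = 118.
[MB_2B_3] = ½·((-3)·(11−7) + 0·(7−(71/5)) + (-11)·(71/5−11)) = ½·(-12 + 0 − 176/5) = -118/5, so the B_1-coordinate is (-118/5)/118 = -1/5.
[B_1MB_3] = ½·((19/2)·(71/5−7) + (-3)·(7−(-7)) + (-11)·(-7−(71/5))) = ½·(342/5 − 42 + 1166/5) = 649/5, so the B_2-coordinate is 11/10.
[B_1B_2M] = ½·((19/2)·(11−(71/5)) + 0·(71/5−(-7)) + (-3)·(-7−11)) = ½·(-152/5 + 0 + 54) = 59/5, so the B_3-coordinate is 1/10.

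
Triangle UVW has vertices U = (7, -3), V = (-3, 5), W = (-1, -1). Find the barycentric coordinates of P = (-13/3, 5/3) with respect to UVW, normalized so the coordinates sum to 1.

(-1/3, 1/3, 1)

Signed area of the reference triangle: [UVW] = ½·(7·(5−(-1)) + (-3)·(-1−(-3)) + (-1)·(-3−5)) = ½·(42 − 6 + 8) = 22.
[PVW] = ½·((-13/3)·(5−(-1)) + (-3)·(-1−(5/3)) + (-1)·(5/3−5)) = ½·(-26 + 8 + 10/3) = -22/3, so the U-coordinate is (-22/3)/22 = -1/3.
[UPW] = ½·(7·(5/3−(-1)) + (-13/3)·(-1−(-3)) + (-1)·(-3−(5/3))) = ½·(56/3 − 26/3 + 14/3) = 22/3, so the V-coordinate is 1/3.
[UVP] = ½·(7·(5−(5/3)) + (-3)·(5/3−(-3)) + (-13/3)·(-3−5)) = ½·(70/3 − 14 + 104/3) = 22, so the W-coordinate is 1.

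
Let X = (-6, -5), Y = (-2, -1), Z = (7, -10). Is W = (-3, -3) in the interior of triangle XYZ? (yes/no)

yes

Barycentric coordinates of W: (3/8, 41/72, 1/18).
The three coordinates are positive, positive, positive; a point is interior exactly when all three are positive.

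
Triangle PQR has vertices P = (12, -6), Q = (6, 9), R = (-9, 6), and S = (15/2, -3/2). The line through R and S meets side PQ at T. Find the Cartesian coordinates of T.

Barycentric coordinates of S with respect to PQR: (2/3, 1/6, 1/6).
On side PQ the R-coordinate is zero; dropping S's R-weight 1/6 and renormalizing the remaining 2/3 : 1/6 gives weights 4/5, 1/5 on P, Q.
T = (4/5)·(12, -6) + (1/5)·(6, 9) = (54/5, -3).

(54/5, -3)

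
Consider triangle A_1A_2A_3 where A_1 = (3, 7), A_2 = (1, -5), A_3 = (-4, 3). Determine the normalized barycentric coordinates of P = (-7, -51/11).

(-9/11, 6/11, 14/11)

Signed area of the reference triangle: [A_1A_2A_3] = ½·(3·(-5−3) + 1·(3−7) + (-4)·(7−(-5))) = ½·(-24 − 4 − 48) = -38.
[PA_2A_3] = ½·((-7)·(-5−3) + 1·(3−(-51/11)) + (-4)·(-51/11−(-5))) = ½·(56 + 84/11 − 16/11) = 342/11, so the A_1-coordinate is (342/11)/(-38) = -9/11.
[A_1PA_3] = ½·(3·(-51/11−3) + (-7)·(3−7) + (-4)·(7−(-51/11))) = ½·(-252/11 + 28 − 512/11) = -228/11, so the A_2-coordinate is 6/11.
[A_1A_2P] = ½·(3·(-5−(-51/11)) + 1·(-51/11−7) + (-7)·(7−(-5))) = ½·(-12/11 − 128/11 − 84) = -532/11, so the A_3-coordinate is 14/11.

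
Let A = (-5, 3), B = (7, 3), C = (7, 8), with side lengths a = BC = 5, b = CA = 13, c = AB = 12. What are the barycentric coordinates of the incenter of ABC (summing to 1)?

(1/6, 13/30, 2/5)

The incenter has barycentric coordinates proportional to the opposite side lengths: (5 : 13 : 12).
Normalizing by 5+13+12 = 30 gives (1/6, 13/30, 2/5).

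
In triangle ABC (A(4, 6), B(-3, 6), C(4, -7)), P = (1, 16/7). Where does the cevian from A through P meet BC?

Barycentric coordinates of P with respect to ABC: (2/7, 3/7, 2/7).
On side BC the A-coordinate is zero; dropping P's A-weight 2/7 and renormalizing the remaining 3/7 : 2/7 gives weights 3/5, 2/5 on B, C.
Q = (3/5)·(-3, 6) + (2/5)·(4, -7) = (-1/5, 4/5).

(-1/5, 4/5)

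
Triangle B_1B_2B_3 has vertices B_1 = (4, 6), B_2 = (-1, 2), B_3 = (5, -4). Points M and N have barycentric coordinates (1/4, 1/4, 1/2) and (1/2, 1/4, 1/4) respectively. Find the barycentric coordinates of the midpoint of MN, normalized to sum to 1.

Since both coordinate triples sum to 1, the midpoint's barycentrics are the componentwise average.
(1/4+1/2)/2 = 3/8; similarly 1/4 and 3/8.

(3/8, 1/4, 3/8)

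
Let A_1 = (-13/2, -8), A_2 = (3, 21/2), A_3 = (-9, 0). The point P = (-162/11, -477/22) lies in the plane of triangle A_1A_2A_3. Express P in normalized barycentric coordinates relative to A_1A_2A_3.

Signed area of the reference triangle: [A_1A_2A_3] = ½·((-13/2)·(21/2−0) + 3·(0−(-8)) + (-9)·(-8−(21/2))) = ½·(-273/4 + 24 + 333/2) = 489/8.
[PA_2A_3] = ½·((-162/11)·(21/2−0) + 3·(0−(-477/22)) + (-9)·(-477/22−(21/2))) = ½·(-1701/11 + 1431/22 + 3186/11) = 4401/44, so the A_1-coordinate is (4401/44)/(489/8) = 18/11.
[A_1PA_3] = ½·((-13/2)·(-477/22−0) + (-162/11)·(0−(-8)) + (-9)·(-8−(-477/22))) = ½·(6201/44 − 1296/11 − 2709/22) = -4401/88, so the A_2-coordinate is -9/11.
[A_1A_2P] = ½·((-13/2)·(21/2−(-477/22)) + 3·(-477/22−(-8)) + (-162/11)·(-8−(21/2))) = ½·(-2301/11 − 903/22 + 2997/11) = 489/44, so the A_3-coordinate is 2/11.
Check: 18/11 − 9/11 + 2/11 = 1.

(18/11, -9/11, 2/11)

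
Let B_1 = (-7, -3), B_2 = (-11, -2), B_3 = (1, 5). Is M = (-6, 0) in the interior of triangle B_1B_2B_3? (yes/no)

Barycentric coordinates of M: (11/40, 2/5, 13/40).
The three coordinates are positive, positive, positive; a point is interior exactly when all three are positive.

yes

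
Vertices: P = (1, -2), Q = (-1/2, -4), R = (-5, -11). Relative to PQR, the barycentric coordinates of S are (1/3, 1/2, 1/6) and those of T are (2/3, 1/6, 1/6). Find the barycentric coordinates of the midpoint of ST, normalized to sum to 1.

Since both coordinate triples sum to 1, the midpoint's barycentrics are the componentwise average.
(1/3+2/3)/2 = 1/2; similarly 1/3 and 1/6.

(1/2, 1/3, 1/6)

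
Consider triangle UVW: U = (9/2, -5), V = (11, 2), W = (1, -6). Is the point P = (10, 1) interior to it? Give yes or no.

yes

Barycentric coordinates of P: (1/9, 31/36, 1/36).
The three coordinates are positive, positive, positive; a point is interior exactly when all three are positive.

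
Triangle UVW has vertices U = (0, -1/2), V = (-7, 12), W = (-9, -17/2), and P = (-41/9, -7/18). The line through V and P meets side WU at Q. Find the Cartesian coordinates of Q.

(-27/7, -55/14)

Barycentric coordinates of P with respect to UVW: (4/9, 2/9, 1/3).
On side WU the V-coordinate is zero; dropping P's V-weight 2/9 and renormalizing the remaining 1/3 : 4/9 gives weights 3/7, 4/7 on W, U.
Q = (3/7)·(-9, -17/2) + (4/7)·(0, -1/2) = (-27/7, -55/14).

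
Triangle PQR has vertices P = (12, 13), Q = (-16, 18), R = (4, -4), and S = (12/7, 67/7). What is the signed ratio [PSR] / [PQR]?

2/7

[PQR] = ½·(12·(18−(-4)) + (-16)·(-4−13) + 4·(13−18)) = ½·(264 + 272 − 20) = 258.
[PSR] = ½·(12·(67/7−(-4)) + (12/7)·(-4−13) + 4·(13−(67/7))) = ½·(1140/7 − 204/7 + 96/7) = 516/7, so the ratio is (516/7)/258 = 2/7.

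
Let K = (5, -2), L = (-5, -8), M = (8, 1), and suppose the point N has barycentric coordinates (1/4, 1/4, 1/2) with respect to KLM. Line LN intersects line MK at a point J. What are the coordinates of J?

Line LN meets MK where the L-coordinate vanishes; zeroing N's L-weight and renormalizing leaves M, K-weights 1/2 : 1/4 → (2/3, 1/3).
So J = (2/3)·M + (1/3)·K = (7, 0).

(7, 0)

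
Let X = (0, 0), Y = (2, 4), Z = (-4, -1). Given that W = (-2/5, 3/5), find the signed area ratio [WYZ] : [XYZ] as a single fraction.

3/5

[XYZ] = ½·(0·(4−(-1)) + 2·(-1−0) + (-4)·(0−4)) = ½·(0 − 2 + 16) = 7.
[WYZ] = ½·((-2/5)·(4−(-1)) + 2·(-1−(3/5)) + (-4)·(3/5−4)) = ½·(-2 − 16/5 + 68/5) = 21/5, so the ratio is (21/5)/7 = 3/5.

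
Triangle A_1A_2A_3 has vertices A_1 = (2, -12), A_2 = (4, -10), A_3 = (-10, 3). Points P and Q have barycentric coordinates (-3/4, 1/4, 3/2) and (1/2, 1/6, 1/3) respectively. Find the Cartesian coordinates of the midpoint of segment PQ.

Barycentric coordinates of the midpoint are the average: (-1/8, 5/24, 11/12).
Converting: (-1/8)·A_1 + (5/24)·A_2 + (11/12)·A_3 = (-103/12, 13/6).

(-103/12, 13/6)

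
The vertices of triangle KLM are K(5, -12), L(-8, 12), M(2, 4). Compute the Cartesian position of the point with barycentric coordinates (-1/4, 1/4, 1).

N = (-1/4)·K + (1/4)·L + 1·M.
x-coordinate: (-1/4)·5 + (1/4)·(-8) + 1·2 = -5/4.
y-coordinate: (-1/4)·(-12) + (1/4)·12 + 1·4 = 10.

(-5/4, 10)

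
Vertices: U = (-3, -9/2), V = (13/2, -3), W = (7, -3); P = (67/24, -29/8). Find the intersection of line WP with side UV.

Barycentric coordinates of P with respect to UVW: (5/12, 1/12, 1/2).
On side UV the W-coordinate is zero; dropping P's W-weight 1/2 and renormalizing the remaining 5/12 : 1/12 gives weights 5/6, 1/6 on U, V.
Q = (5/6)·(-3, -9/2) + (1/6)·(13/2, -3) = (-17/12, -17/4).

(-17/12, -17/4)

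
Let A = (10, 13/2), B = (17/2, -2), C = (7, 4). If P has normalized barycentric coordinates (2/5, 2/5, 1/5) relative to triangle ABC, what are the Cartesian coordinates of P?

P = (2/5)·A + (2/5)·B + (1/5)·C.
x-coordinate: (2/5)·10 + (2/5)·(17/2) + (1/5)·7 = 44/5.
y-coordinate: (2/5)·(13/2) + (2/5)·(-2) + (1/5)·4 = 13/5.

(44/5, 13/5)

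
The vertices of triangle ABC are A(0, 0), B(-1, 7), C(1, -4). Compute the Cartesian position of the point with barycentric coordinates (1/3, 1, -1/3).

P = (1/3)·A + 1·B + (-1/3)·C.
x-coordinate: (1/3)·0 + 1·(-1) + (-1/3)·1 = -4/3.
y-coordinate: (1/3)·0 + 1·7 + (-1/3)·(-4) = 25/3.

(-4/3, 25/3)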